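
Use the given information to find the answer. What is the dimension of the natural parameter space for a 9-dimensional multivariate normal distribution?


Exponential family dimension calculation:
For 9-dim MVN: mean has 9 params, covariance has 9*10/2 = 45 unique entries.
Total dim = 9 + 45 = 54.

54


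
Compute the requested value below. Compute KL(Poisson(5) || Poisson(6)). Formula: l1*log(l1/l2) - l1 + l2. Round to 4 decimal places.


KL divergence for Poisson:
KL = l1*log(l1/l2) - l1 + l2.
l1 = 5, l2 = 6.
log(5/6) = -0.182322.
l1*log(l1/l2) = 5 * -0.182322 = -0.911608.
KL = -0.911608 - 5 + 6 = 0.0884

0.0884


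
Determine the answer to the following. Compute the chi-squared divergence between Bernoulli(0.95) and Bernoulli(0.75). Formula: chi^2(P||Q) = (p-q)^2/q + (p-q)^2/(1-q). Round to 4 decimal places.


Chi-squared divergence between Bernoulli distributions:
chi^2 = (p-q)^2/q + (p-q)^2/(1-q).
p = 0.95, q = 0.75, p-q = 0.2.
(p-q)^2 = 0.04.
term1 = 0.04/0.75 = 0.053333.
term2 = 0.04/0.25 = 0.16.
chi^2 = 0.053333 + 0.16 = 0.2133

0.2133


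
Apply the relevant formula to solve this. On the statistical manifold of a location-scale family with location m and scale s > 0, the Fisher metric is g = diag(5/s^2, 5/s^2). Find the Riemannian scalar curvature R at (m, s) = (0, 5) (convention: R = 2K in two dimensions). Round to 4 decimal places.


The metric has the form g = (A dm^2 + B ds^2)/s^2 with A = 5, B = 5.
Substitute u = sqrt(A/B)*m: g = B*(du^2 + ds^2)/s^2, i.e. B times the
Poincare upper half-plane metric, which has constant Gaussian curvature -1.
Scaling a 2D metric by a constant c divides the Gaussian curvature by c,
so K = -1/B = -1/(5) = -0.2000 everywhere (the point (m, s) = (0, 5) is irrelevant:
the curvature is constant).
Scalar curvature in dimension 2: R = 2K = -2/(5) = -0.4000.

-0.4000


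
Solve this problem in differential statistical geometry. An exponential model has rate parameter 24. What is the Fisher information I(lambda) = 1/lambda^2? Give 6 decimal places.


Fisher information for exponential: I(lambda) = 1/lambda^2.
lambda = 24, lambda^2 = 576.
I = 1/576 = 0.001736

0.001736


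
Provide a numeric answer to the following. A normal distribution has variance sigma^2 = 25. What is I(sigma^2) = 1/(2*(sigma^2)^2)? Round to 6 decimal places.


Fisher information for variance: I(sigma^2) = 1/(2*sigma^4).
sigma^2 = 25, so sigma^4 = 625.
I = 1/(2*625) = 1/1250 = 0.000800

0.000800


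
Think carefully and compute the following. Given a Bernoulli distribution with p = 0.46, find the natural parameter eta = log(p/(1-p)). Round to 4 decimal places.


Natural parameter for Bernoulli: eta = log(p/(1-p)).
p = 0.46, 1-p = 0.54.
p/(1-p) = 0.851852.
eta = log(0.851852) = -0.1603

-0.1603


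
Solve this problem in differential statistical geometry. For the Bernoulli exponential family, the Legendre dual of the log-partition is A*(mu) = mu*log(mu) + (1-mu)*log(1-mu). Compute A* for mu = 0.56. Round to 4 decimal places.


Legendre transform for Bernoulli:
A*(mu) = mu*log(mu) + (1-mu)*log(1-mu).
mu = 0.56, 1-mu = 0.44.
mu*log(mu) = 0.56*log(0.56) = -0.324698.
(1-mu)*log(1-mu) = 0.44*log(0.44) = -0.361231.
A* = -0.324698 + -0.361231 = -0.6859

-0.6859


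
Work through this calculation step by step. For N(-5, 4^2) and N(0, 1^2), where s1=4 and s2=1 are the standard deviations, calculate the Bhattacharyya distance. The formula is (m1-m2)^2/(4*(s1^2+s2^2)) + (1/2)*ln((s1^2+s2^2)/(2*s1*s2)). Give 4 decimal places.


Bhattacharyya distance between two Gaussians:
DB = (m1-m2)^2/(4*(s1^2+s2^2)) + (1/2)*ln((s1^2+s2^2)/(2*s1*s2)).
(m1-m2)^2 = (-5)^2 = 25.
s1^2+s2^2 = 16 + 1 = 17.
term1 = 25/68 = 0.367647.
term2 = 0.5*ln(17/8.0) = 0.376886.
DB = 0.367647 + 0.376886 = 0.7445

0.7445


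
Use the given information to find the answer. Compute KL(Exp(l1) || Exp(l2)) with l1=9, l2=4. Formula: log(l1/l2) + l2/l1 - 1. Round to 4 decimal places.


KL divergence for exponential family:
KL = log(l1/l2) + l2/l1 - 1.
log(9/4) = 0.81093.
4/9 = 0.444444.
KL = 0.81093 + 0.444444 - 1 = 0.2554

0.2554


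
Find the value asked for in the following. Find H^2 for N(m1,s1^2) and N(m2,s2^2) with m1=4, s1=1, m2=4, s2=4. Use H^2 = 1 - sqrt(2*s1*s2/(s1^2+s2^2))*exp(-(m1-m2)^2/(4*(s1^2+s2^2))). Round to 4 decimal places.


Squared Hellinger distance for Gaussians:
H^2 = 1 - sqrt(2*s1*s2/(s1^2+s2^2)) * exp(-(m1-m2)^2/(4*(s1^2+s2^2))).
s1^2 = 1, s2^2 = 16, s1^2+s2^2 = 17.
sqrt(2*1*4/(17)) = 0.685994.
(m1-m2)^2 = (0)^2 = 0.
exp(-0/(4*17)) = exp(0.0) = 1.0.
H^2 = 1 - 0.685994*1.0 = 0.3140

0.3140


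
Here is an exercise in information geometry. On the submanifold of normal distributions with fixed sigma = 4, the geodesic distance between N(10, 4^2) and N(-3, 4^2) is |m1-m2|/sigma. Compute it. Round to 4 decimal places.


On the fixed-variance normal subfamily, geodesic distance = |m1-m2|/sigma.
|10 - -3| = 13.
sigma = 4.
d = 13/4 = 3.2500

3.2500


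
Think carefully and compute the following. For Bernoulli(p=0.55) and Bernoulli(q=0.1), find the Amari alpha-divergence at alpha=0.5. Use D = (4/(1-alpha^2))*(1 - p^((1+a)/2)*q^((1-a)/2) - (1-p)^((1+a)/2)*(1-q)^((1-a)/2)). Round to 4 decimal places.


Amari alpha-divergence:
D = (4/(1-alpha^2))*(1 - p^((1+a)/2)*q^((1-a)/2) - (1-p)^((1+a)/2)*(1-q)^((1-a)/2)).
alpha = 0.5, p = 0.55, q = 0.1.
e1 = (1+alpha)/2 = 0.75, e2 = (1-alpha)/2 = 0.25.
t1 = p^e1 * q^e2 = 0.55^0.75 * 0.1^0.25 = 0.359147.
t2 = (1-p)^e1 * (1-q)^e2 = 0.45^0.75 * 0.9^0.25 = 0.535143.
4/(1-alpha^2) = 5.333333.
D = 5.333333*(1 - 0.359147 - 0.535143) = 0.5638

0.5638


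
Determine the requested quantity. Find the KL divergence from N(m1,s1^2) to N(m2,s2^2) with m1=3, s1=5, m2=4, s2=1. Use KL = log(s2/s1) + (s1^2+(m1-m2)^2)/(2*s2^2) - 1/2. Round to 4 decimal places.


KL divergence between normal distributions:
KL = log(s2/s1) + (s1^2 + (m1-m2)^2)/(2*s2^2) - 1/2.
log(1/5) = -1.609438.
(5^2 + (3-4)^2)/(2*1^2) = (25 + 1)/2 = 13.0.
KL = -1.609438 + 13.0 - 0.5 = 10.8906

10.8906


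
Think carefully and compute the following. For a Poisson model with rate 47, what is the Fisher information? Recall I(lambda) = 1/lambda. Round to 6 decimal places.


Fisher information for Poisson: I(lambda) = 1/lambda.
lambda = 47.
I(lambda) = 1/47 = 0.021277

0.021277


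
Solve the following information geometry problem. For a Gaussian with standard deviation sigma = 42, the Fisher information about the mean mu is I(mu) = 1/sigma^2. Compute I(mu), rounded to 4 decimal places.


The Fisher information for the mean of a normal distribution is I(mu) = 1/sigma^2.
sigma = 42, so sigma^2 = 1764.
I(mu) = 1/1764 = 0.0006

0.0006


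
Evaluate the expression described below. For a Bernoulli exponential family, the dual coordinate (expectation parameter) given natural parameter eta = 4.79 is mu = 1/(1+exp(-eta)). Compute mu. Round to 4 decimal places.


Dual coordinate (expectation parameter) for Bernoulli:
mu = 1/(1+exp(-eta)).
eta = 4.79.
exp(-eta) = exp(-4.79) = 0.008312.
mu = 1/(1+0.008312) = 0.9918

0.9918


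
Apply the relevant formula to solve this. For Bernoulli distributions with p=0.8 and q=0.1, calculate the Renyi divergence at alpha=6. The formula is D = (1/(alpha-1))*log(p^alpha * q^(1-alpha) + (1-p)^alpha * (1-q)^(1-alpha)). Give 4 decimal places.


Renyi divergence of order alpha between Bernoulli distributions:
D = (1/(alpha-1))*log(p^alpha * q^(1-alpha) + (1-p)^alpha * (1-q)^(1-alpha)).
alpha = 6, p = 0.8, q = 0.1.
p^alpha * q^(1-alpha) = 0.8^6 * 0.1^-5 = 26214.4.
(1-p)^alpha * (1-q)^(1-alpha) = 0.2^6 * 0.9^-5 = 0.000108.
sum = 26214.4 + 0.000108 = 26214.400108.
D = (1/5)*log(26214.400108) = 2.0348

2.0348


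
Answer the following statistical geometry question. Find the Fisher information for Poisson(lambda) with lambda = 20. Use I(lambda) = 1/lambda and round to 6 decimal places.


Fisher information for Poisson: I(lambda) = 1/lambda.
lambda = 20.
I(lambda) = 1/20 = 0.050000

0.050000


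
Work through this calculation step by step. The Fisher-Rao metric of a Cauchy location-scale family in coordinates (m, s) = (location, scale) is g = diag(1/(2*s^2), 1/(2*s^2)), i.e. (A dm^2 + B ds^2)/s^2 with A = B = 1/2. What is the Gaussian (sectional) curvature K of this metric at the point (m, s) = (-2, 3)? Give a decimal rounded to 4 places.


The metric has the form g = (A dm^2 + B ds^2)/s^2 with A = 1/2, B = 1/2.
Substitute u = sqrt(A/B)*m: g = B*(du^2 + ds^2)/s^2, i.e. B times the
Poincare upper half-plane metric, which has constant Gaussian curvature -1.
Scaling a 2D metric by a constant c divides the Gaussian curvature by c,
so K = -1/B = -1/(1/2) = -2.0000 everywhere (the point (m, s) = (-2, 3) is irrelevant:
the curvature is constant).
The requested Gaussian curvature is K = -2.0000.

-2.0000


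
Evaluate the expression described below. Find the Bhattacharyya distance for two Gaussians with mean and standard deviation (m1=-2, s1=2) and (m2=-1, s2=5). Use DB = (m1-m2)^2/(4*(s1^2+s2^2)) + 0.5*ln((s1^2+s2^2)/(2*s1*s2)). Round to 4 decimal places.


Bhattacharyya distance between two Gaussians:
DB = (m1-m2)^2/(4*(s1^2+s2^2)) + (1/2)*ln((s1^2+s2^2)/(2*s1*s2)).
(m1-m2)^2 = (-1)^2 = 1.
s1^2+s2^2 = 4 + 25 = 29.
term1 = 1/116 = 0.008621.
term2 = 0.5*ln(29/20.0) = 0.185782.
DB = 0.008621 + 0.185782 = 0.1944

0.1944


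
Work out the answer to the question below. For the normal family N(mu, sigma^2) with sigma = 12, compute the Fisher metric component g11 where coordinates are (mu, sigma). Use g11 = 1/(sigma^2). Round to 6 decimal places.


For the 2-parameter normal family, the Fisher metric has:
  g11 = 1/sigma^2, g22 = 2/sigma^2.
sigma = 12, sigma^2 = 144.
g11 = 0.006944

0.006944


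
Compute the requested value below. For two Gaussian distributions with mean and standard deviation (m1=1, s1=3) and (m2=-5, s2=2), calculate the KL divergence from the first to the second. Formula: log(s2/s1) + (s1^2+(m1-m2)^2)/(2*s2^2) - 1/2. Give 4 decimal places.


KL divergence between normal distributions:
KL = log(s2/s1) + (s1^2 + (m1-m2)^2)/(2*s2^2) - 1/2.
log(2/3) = -0.405465.
(3^2 + (1--5)^2)/(2*2^2) = (9 + 36)/8 = 5.625.
KL = -0.405465 + 5.625 - 0.5 = 4.7195

4.7195


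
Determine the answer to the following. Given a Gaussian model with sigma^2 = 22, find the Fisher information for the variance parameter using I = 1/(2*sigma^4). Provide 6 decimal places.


Fisher information for variance: I(sigma^2) = 1/(2*sigma^4).
sigma^2 = 22, so sigma^4 = 484.
I = 1/(2*484) = 1/968 = 0.001033

0.001033


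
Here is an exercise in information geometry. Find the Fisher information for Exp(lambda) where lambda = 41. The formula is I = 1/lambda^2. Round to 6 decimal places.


Fisher information for exponential: I(lambda) = 1/lambda^2.
lambda = 41, lambda^2 = 1681.
I = 1/1681 = 0.000595

0.000595


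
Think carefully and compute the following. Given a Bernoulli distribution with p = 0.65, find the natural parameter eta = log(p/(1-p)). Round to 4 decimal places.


Natural parameter for Bernoulli: eta = log(p/(1-p)).
p = 0.65, 1-p = 0.35.
p/(1-p) = 1.857143.
eta = log(1.857143) = 0.6190

0.6190


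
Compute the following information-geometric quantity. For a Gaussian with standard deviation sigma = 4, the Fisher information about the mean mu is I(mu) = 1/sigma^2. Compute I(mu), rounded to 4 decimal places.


The Fisher information for the mean of a normal distribution is I(mu) = 1/sigma^2.
sigma = 4, so sigma^2 = 16.
I(mu) = 1/16 = 0.0625

0.0625


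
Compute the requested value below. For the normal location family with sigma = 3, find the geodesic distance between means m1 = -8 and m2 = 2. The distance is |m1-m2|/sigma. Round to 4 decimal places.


On the fixed-variance normal subfamily, geodesic distance = |m1-m2|/sigma.
|-8 - 2| = 10.
sigma = 3.
d = 10/3 = 3.3333

3.3333


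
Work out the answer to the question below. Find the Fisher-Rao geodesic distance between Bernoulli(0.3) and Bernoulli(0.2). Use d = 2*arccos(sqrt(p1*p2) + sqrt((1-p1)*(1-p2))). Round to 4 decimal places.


Geodesic distance on Bernoulli manifold:
d(p1,p2) = 2*arccos(sqrt(p1*p2) + sqrt((1-p1)*(1-p2))).
sqrt(p1*p2) = sqrt(0.3*0.2) = 0.244949.
sqrt((1-p1)*(1-p2)) = sqrt(0.7*0.8) = 0.748331.
arg = 0.244949 + 0.748331 = 0.99328.
d = 2*arccos(0.99328) = 0.2320

0.2320


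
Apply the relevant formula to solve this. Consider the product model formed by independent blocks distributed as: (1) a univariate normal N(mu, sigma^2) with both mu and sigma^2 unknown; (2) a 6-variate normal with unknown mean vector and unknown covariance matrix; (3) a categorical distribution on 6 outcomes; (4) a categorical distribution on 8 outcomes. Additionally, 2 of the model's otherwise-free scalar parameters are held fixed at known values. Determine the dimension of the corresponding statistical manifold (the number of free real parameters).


The dimension of a statistical manifold equals the number of free
(independent) real parameters of the model. For a product of independent
blocks the parameter counts add.
- normal (mu, sigma^2): 2.
- 6-variate normal: 6 (mean) + 6*7/2 = 21 (symmetric covariance) = 27.
- categorical on 6 outcomes (probabilities sum to 1): 6-1 = 5.
- categorical on 8 outcomes (probabilities sum to 1): 8-1 = 7.
Total = 2 + 27 + 5 + 7 = 41.
2 parameter(s) fixed at known values: 41 - 2 = 39.
Dimension = 39

39


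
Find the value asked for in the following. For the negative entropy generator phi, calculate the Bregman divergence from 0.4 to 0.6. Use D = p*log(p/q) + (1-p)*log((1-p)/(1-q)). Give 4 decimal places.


Bregman divergence with negative entropy generator:
D = p*log(p/q) + (1-p)*log((1-p)/(1-q)).
p = 0.4, q = 0.6.
p*log(p/q) = 0.4*log(0.4/0.6) = -0.162186.
(1-p)*log((1-p)/(1-q)) = 0.6*log(0.6/0.4) = 0.243279.
D = -0.162186 + 0.243279 = 0.0811

0.0811


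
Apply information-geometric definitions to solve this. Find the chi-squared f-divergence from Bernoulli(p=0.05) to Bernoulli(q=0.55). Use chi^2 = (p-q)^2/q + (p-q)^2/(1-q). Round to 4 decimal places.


Chi-squared divergence between Bernoulli distributions:
chi^2 = (p-q)^2/q + (p-q)^2/(1-q).
p = 0.05, q = 0.55, p-q = -0.5.
(p-q)^2 = 0.25.
term1 = 0.25/0.55 = 0.454545.
term2 = 0.25/0.45 = 0.555556.
chi^2 = 0.454545 + 0.555556 = 1.0101

1.0101


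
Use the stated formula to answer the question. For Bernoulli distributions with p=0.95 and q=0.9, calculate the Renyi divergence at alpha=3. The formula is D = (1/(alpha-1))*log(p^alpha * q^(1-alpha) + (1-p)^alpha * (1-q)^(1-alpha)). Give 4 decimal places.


Renyi divergence of order alpha between Bernoulli distributions:
D = (1/(alpha-1))*log(p^alpha * q^(1-alpha) + (1-p)^alpha * (1-q)^(1-alpha)).
alpha = 3, p = 0.95, q = 0.9.
p^alpha * q^(1-alpha) = 0.95^3 * 0.9^-2 = 1.058488.
(1-p)^alpha * (1-q)^(1-alpha) = 0.05^3 * 0.1^-2 = 0.0125.
sum = 1.058488 + 0.0125 = 1.070988.
D = (1/2)*log(1.070988) = 0.0343

0.0343


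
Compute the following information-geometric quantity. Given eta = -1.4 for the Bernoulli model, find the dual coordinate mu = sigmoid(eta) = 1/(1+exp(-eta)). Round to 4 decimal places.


Dual coordinate (expectation parameter) for Bernoulli:
mu = 1/(1+exp(-eta)).
eta = -1.4.
exp(-eta) = exp(1.4) = 4.0552.
mu = 1/(1+4.0552) = 0.1978

0.1978


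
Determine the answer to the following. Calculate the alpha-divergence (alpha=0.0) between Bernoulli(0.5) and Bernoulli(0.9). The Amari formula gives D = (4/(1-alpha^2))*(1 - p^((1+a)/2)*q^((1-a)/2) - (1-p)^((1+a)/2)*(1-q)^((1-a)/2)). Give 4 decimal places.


Amari alpha-divergence:
D = (4/(1-alpha^2))*(1 - p^((1+a)/2)*q^((1-a)/2) - (1-p)^((1+a)/2)*(1-q)^((1-a)/2)).
alpha = 0.0, p = 0.5, q = 0.9.
e1 = (1+alpha)/2 = 0.5, e2 = (1-alpha)/2 = 0.5.
t1 = p^e1 * q^e2 = 0.5^0.5 * 0.9^0.5 = 0.67082.
t2 = (1-p)^e1 * (1-q)^e2 = 0.5^0.5 * 0.1^0.5 = 0.223607.
4/(1-alpha^2) = 4.0.
D = 4.0*(1 - 0.67082 - 0.223607) = 0.4223

0.4223


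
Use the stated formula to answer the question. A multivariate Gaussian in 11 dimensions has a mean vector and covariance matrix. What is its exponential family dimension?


Exponential family dimension calculation:
For 11-dim MVN: mean has 11 params, covariance has 11*12/2 = 66 unique entries.
Total dim = 11 + 66 = 77.

77


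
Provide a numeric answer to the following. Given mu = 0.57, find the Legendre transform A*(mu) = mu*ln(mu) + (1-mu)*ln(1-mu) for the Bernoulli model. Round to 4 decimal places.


Legendre transform for Bernoulli:
A*(mu) = mu*log(mu) + (1-mu)*log(1-mu).
mu = 0.57, 1-mu = 0.43.
mu*log(mu) = 0.57*log(0.57) = -0.320408.
(1-mu)*log(1-mu) = 0.43*log(0.43) = -0.362907.
A* = -0.320408 + -0.362907 = -0.6833

-0.6833


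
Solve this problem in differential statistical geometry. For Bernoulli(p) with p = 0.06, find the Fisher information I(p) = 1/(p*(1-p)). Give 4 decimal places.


For Bernoulli(p), Fisher information is I(p) = 1/(p*(1-p)).
p = 0.06, 1-p = 0.94.
p*(1-p) = 0.0564.
I(p) = 1/0.0564 = 17.7305

17.7305


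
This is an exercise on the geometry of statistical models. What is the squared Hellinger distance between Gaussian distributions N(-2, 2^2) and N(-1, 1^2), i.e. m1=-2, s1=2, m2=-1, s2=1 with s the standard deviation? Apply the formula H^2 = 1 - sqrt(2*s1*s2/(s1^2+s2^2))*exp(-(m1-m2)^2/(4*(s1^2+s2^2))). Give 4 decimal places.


Squared Hellinger distance for Gaussians:
H^2 = 1 - sqrt(2*s1*s2/(s1^2+s2^2)) * exp(-(m1-m2)^2/(4*(s1^2+s2^2))).
s1^2 = 4, s2^2 = 1, s1^2+s2^2 = 5.
sqrt(2*2*1/(5)) = 0.894427.
(m1-m2)^2 = (-1)^2 = 1.
exp(-1/(4*5)) = exp(-0.05) = 0.951229.
H^2 = 1 - 0.894427*0.951229 = 0.1492

0.1492


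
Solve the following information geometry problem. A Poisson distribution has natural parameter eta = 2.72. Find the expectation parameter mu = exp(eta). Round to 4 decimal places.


Expectation parameter for Poisson exponential family:
mu = exp(eta).
eta = 2.72.
mu = exp(2.72) = 15.1803

15.1803


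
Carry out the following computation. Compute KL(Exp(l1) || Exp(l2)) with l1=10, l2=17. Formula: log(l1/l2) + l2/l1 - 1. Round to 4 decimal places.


KL divergence for exponential family:
KL = log(l1/l2) + l2/l1 - 1.
log(10/17) = -0.530628.
17/10 = 1.7.
KL = -0.530628 + 1.7 - 1 = 0.1694

0.1694


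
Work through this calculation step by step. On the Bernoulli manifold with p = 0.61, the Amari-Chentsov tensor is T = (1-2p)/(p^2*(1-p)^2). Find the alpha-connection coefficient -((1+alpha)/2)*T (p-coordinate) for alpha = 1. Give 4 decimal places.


Skewness (Amari-Chentsov) tensor: T = (1-2p)/(p^2*(1-p)^2).
p = 0.61, 1-2p = -0.22, p^2 = 0.3721, (1-p)^2 = 0.1521.
T = -0.22/(0.3721 * 0.1521) = -3.887172.
In the p-coordinate, Gamma^(alpha) = Gamma^(0) - (alpha/2)*T with Gamma^(0) = (1/2)*g'(p) = -T/2,
so Gamma^(alpha) = -((1+alpha)/2)*T.
alpha = 1, -(1+alpha)/2 = -1.0.
Gamma = -1.0 * -3.887172 = 3.8872

3.8872


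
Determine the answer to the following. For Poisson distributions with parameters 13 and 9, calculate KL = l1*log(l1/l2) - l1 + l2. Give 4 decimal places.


KL divergence for Poisson:
KL = l1*log(l1/l2) - l1 + l2.
l1 = 13, l2 = 9.
log(13/9) = 0.367725.
l1*log(l1/l2) = 13 * 0.367725 = 4.780422.
KL = 4.780422 - 13 + 9 = 0.7804

0.7804


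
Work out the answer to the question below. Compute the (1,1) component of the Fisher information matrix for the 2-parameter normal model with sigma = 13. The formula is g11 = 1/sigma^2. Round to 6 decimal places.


For the 2-parameter normal family, the Fisher metric has:
  g11 = 1/sigma^2, g22 = 2/sigma^2.
sigma = 13, sigma^2 = 169.
g11 = 0.005917

0.005917


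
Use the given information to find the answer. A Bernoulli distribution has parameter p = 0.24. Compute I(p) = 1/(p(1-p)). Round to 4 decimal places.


For Bernoulli(p), Fisher information is I(p) = 1/(p*(1-p)).
p = 0.24, 1-p = 0.76.
p*(1-p) = 0.1824.
I(p) = 1/0.1824 = 5.4825

5.4825


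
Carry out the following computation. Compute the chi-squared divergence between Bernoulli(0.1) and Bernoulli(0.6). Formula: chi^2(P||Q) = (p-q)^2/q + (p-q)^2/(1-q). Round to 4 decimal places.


Chi-squared divergence between Bernoulli distributions:
chi^2 = (p-q)^2/q + (p-q)^2/(1-q).
p = 0.1, q = 0.6, p-q = -0.5.
(p-q)^2 = 0.25.
term1 = 0.25/0.6 = 0.416667.
term2 = 0.25/0.4 = 0.625.
chi^2 = 0.416667 + 0.625 = 1.0417

1.0417


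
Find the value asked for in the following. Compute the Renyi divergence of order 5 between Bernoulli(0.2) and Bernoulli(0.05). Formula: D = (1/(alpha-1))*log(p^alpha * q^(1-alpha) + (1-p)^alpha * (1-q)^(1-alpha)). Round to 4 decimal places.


Renyi divergence of order alpha between Bernoulli distributions:
D = (1/(alpha-1))*log(p^alpha * q^(1-alpha) + (1-p)^alpha * (1-q)^(1-alpha)).
alpha = 5, p = 0.2, q = 0.05.
p^alpha * q^(1-alpha) = 0.2^5 * 0.05^-4 = 51.2.
(1-p)^alpha * (1-q)^(1-alpha) = 0.8^5 * 0.95^-4 = 0.402305.
sum = 51.2 + 0.402305 = 51.602305.
D = (1/4)*log(51.602305) = 0.9859

0.9859


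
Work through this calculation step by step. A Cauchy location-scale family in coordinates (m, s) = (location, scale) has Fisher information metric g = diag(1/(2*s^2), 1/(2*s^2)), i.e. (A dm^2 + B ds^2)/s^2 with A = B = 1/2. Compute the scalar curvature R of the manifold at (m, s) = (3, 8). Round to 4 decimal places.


The metric has the form g = (A dm^2 + B ds^2)/s^2 with A = 1/2, B = 1/2.
Substitute u = sqrt(A/B)*m: g = B*(du^2 + ds^2)/s^2, i.e. B times the
Poincare upper half-plane metric, which has constant Gaussian curvature -1.
Scaling a 2D metric by a constant c divides the Gaussian curvature by c,
so K = -1/B = -1/(1/2) = -2.0000 everywhere (the point (m, s) = (3, 8) is irrelevant:
the curvature is constant).
Scalar curvature in dimension 2: R = 2K = -2/(1/2) = -4.0000.

-4.0000


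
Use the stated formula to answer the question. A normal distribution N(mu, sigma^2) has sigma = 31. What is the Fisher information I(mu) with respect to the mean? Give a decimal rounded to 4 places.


The Fisher information for the mean of a normal distribution is I(mu) = 1/sigma^2.
sigma = 31, so sigma^2 = 961.
I(mu) = 1/961 = 0.0010

0.0010


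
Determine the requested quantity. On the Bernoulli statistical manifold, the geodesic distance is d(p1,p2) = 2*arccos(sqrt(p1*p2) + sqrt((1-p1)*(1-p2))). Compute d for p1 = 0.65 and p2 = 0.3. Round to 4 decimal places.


Geodesic distance on Bernoulli manifold:
d(p1,p2) = 2*arccos(sqrt(p1*p2) + sqrt((1-p1)*(1-p2))).
sqrt(p1*p2) = sqrt(0.65*0.3) = 0.441588.
sqrt((1-p1)*(1-p2)) = sqrt(0.35*0.7) = 0.494975.
arg = 0.441588 + 0.494975 = 0.936563.
d = 2*arccos(0.936563) = 0.7162

0.7162


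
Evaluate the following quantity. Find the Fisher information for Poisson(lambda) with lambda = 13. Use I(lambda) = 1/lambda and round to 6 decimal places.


Fisher information for Poisson: I(lambda) = 1/lambda.
lambda = 13.
I(lambda) = 1/13 = 0.076923

0.076923


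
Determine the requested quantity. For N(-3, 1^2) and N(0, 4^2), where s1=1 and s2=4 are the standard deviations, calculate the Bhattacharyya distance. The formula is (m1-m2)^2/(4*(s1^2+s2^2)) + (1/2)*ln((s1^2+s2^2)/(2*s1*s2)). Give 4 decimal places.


Bhattacharyya distance between two Gaussians:
DB = (m1-m2)^2/(4*(s1^2+s2^2)) + (1/2)*ln((s1^2+s2^2)/(2*s1*s2)).
(m1-m2)^2 = (-3)^2 = 9.
s1^2+s2^2 = 1 + 16 = 17.
term1 = 9/68 = 0.132353.
term2 = 0.5*ln(17/8.0) = 0.376886.
DB = 0.132353 + 0.376886 = 0.5092

0.5092


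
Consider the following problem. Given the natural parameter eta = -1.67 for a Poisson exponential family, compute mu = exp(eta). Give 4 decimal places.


Expectation parameter for Poisson exponential family:
mu = exp(eta).
eta = -1.67.
mu = exp(-1.67) = 0.1882

0.1882


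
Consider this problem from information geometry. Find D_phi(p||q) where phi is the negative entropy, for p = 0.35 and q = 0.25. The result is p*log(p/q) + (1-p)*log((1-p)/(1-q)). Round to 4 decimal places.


Bregman divergence with negative entropy generator:
D = p*log(p/q) + (1-p)*log((1-p)/(1-q)).
p = 0.35, q = 0.25.
p*log(p/q) = 0.35*log(0.35/0.25) = 0.117765.
(1-p)*log((1-p)/(1-q)) = 0.65*log(0.65/0.75) = -0.093016.
D = 0.117765 + -0.093016 = 0.0247

0.0247


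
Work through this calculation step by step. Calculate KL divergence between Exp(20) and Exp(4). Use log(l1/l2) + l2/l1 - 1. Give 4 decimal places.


KL divergence for exponential family:
KL = log(l1/l2) + l2/l1 - 1.
log(20/4) = 1.609438.
4/20 = 0.2.
KL = 1.609438 + 0.2 - 1 = 0.8094

0.8094


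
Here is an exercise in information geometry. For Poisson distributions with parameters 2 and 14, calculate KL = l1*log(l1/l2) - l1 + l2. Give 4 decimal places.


KL divergence for Poisson:
KL = l1*log(l1/l2) - l1 + l2.
l1 = 2, l2 = 14.
log(2/14) = -1.94591.
l1*log(l1/l2) = 2 * -1.94591 = -3.89182.
KL = -3.89182 - 2 + 14 = 8.1082

8.1082


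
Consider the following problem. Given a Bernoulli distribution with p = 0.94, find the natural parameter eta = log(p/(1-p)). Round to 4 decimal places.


Natural parameter for Bernoulli: eta = log(p/(1-p)).
p = 0.94, 1-p = 0.06.
p/(1-p) = 15.666667.
eta = log(15.666667) = 2.7515

2.7515


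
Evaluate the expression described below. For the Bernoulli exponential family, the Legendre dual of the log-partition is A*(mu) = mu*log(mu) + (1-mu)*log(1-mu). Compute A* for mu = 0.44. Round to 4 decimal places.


Legendre transform for Bernoulli:
A*(mu) = mu*log(mu) + (1-mu)*log(1-mu).
mu = 0.44, 1-mu = 0.56.
mu*log(mu) = 0.44*log(0.44) = -0.361231.
(1-mu)*log(1-mu) = 0.56*log(0.56) = -0.324698.
A* = -0.361231 + -0.324698 = -0.6859

-0.6859


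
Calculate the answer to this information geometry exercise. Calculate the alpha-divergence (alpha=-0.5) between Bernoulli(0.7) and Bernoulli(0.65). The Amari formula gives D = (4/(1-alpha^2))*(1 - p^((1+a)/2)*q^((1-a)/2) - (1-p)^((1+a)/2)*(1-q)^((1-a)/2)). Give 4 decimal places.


Amari alpha-divergence:
D = (4/(1-alpha^2))*(1 - p^((1+a)/2)*q^((1-a)/2) - (1-p)^((1+a)/2)*(1-q)^((1-a)/2)).
alpha = -0.5, p = 0.7, q = 0.65.
e1 = (1+alpha)/2 = 0.25, e2 = (1-alpha)/2 = 0.75.
t1 = p^e1 * q^e2 = 0.7^0.25 * 0.65^0.75 = 0.662155.
t2 = (1-p)^e1 * (1-q)^e2 = 0.3^0.25 * 0.35^0.75 = 0.336768.
4/(1-alpha^2) = 5.333333.
D = 5.333333*(1 - 0.662155 - 0.336768) = 0.0057

0.0057


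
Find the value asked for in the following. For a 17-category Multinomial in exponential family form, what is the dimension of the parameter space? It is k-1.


Exponential family dimension calculation:
For Multinomial with k=17 categories, dim = k-1 = 16.

16


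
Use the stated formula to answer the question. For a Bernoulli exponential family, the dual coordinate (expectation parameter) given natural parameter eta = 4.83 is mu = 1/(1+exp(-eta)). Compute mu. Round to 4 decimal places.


Dual coordinate (expectation parameter) for Bernoulli:
mu = 1/(1+exp(-eta)).
eta = 4.83.
exp(-eta) = exp(-4.83) = 0.007987.
mu = 1/(1+0.007987) = 0.9921

0.9921


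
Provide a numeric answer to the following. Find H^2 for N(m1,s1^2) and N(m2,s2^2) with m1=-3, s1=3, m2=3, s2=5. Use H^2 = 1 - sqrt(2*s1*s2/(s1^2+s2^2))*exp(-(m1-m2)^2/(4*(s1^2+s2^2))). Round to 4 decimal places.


Squared Hellinger distance for Gaussians:
H^2 = 1 - sqrt(2*s1*s2/(s1^2+s2^2)) * exp(-(m1-m2)^2/(4*(s1^2+s2^2))).
s1^2 = 9, s2^2 = 25, s1^2+s2^2 = 34.
sqrt(2*3*5/(34)) = 0.939336.
(m1-m2)^2 = (-6)^2 = 36.
exp(-36/(4*34)) = exp(-0.264706) = 0.767432.
H^2 = 1 - 0.939336*0.767432 = 0.2791

0.2791


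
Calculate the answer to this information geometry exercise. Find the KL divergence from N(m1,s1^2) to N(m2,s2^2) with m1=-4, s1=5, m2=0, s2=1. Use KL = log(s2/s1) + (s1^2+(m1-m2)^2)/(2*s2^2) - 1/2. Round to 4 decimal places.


KL divergence between normal distributions:
KL = log(s2/s1) + (s1^2 + (m1-m2)^2)/(2*s2^2) - 1/2.
log(1/5) = -1.609438.
(5^2 + (-4-0)^2)/(2*1^2) = (25 + 16)/2 = 20.5.
KL = -1.609438 + 20.5 - 0.5 = 18.3906

18.3906


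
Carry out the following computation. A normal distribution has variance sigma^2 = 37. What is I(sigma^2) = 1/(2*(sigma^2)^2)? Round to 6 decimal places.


Fisher information for variance: I(sigma^2) = 1/(2*sigma^4).
sigma^2 = 37, so sigma^4 = 1369.
I = 1/(2*1369) = 1/2738 = 0.000365

0.000365


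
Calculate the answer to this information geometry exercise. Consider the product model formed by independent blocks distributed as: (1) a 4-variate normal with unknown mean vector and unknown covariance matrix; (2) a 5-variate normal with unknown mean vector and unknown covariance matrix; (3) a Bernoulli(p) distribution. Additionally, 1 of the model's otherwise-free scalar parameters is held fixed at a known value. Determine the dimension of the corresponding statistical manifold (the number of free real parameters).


The dimension of a statistical manifold equals the number of free
(independent) real parameters of the model. For a product of independent
blocks the parameter counts add.
- 4-variate normal: 4 (mean) + 4*5/2 = 10 (symmetric covariance) = 14.
- 5-variate normal: 5 (mean) + 5*6/2 = 15 (symmetric covariance) = 20.
- Bernoulli (p): 1.
Total = 14 + 20 + 1 = 35.
1 parameter(s) fixed at known values: 35 - 1 = 34.
Dimension = 34

34


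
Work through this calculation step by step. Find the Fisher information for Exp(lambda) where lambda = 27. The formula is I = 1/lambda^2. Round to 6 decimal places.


Fisher information for exponential: I(lambda) = 1/lambda^2.
lambda = 27, lambda^2 = 729.
I = 1/729 = 0.001372

0.001372


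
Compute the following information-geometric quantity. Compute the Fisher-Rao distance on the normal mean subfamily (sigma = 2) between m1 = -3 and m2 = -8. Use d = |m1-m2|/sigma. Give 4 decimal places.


On the fixed-variance normal subfamily, geodesic distance = |m1-m2|/sigma.
|-3 - -8| = 5.
sigma = 2.
d = 5/2 = 2.5000

2.5000


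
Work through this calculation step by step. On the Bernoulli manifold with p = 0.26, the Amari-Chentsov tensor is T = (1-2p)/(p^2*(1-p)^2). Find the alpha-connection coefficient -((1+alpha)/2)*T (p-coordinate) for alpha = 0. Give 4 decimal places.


Skewness (Amari-Chentsov) tensor: T = (1-2p)/(p^2*(1-p)^2).
p = 0.26, 1-2p = 0.48, p^2 = 0.0676, (1-p)^2 = 0.5476.
T = 0.48/(0.0676 * 0.5476) = 12.966749.
In the p-coordinate, Gamma^(alpha) = Gamma^(0) - (alpha/2)*T with Gamma^(0) = (1/2)*g'(p) = -T/2,
so Gamma^(alpha) = -((1+alpha)/2)*T.
alpha = 0, -(1+alpha)/2 = -0.5.
Gamma = -0.5 * 12.966749 = -6.4834

-6.4834


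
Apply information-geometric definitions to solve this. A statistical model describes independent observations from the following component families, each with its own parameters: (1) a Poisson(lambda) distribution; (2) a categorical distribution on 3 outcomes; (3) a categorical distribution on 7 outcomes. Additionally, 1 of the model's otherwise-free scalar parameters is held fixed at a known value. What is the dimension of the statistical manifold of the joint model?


The dimension of a statistical manifold equals the number of free
(independent) real parameters of the model. For a product of independent
blocks the parameter counts add.
- Poisson (lambda): 1.
- categorical on 3 outcomes (probabilities sum to 1): 3-1 = 2.
- categorical on 7 outcomes (probabilities sum to 1): 7-1 = 6.
Total = 1 + 2 + 6 = 9.
1 parameter(s) fixed at known values: 9 - 1 = 8.
Dimension = 8

8


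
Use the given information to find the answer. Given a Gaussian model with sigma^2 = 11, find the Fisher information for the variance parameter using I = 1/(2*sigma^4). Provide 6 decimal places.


Fisher information for variance: I(sigma^2) = 1/(2*sigma^4).
sigma^2 = 11, so sigma^4 = 121.
I = 1/(2*121) = 1/242 = 0.004132

0.004132


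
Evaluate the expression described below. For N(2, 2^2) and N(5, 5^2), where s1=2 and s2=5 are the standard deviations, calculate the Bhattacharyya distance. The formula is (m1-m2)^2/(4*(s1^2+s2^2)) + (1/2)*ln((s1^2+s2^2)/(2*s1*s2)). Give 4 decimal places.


Bhattacharyya distance between two Gaussians:
DB = (m1-m2)^2/(4*(s1^2+s2^2)) + (1/2)*ln((s1^2+s2^2)/(2*s1*s2)).
(m1-m2)^2 = (-3)^2 = 9.
s1^2+s2^2 = 4 + 25 = 29.
term1 = 9/116 = 0.077586.
term2 = 0.5*ln(29/20.0) = 0.185782.
DB = 0.077586 + 0.185782 = 0.2634

0.2634


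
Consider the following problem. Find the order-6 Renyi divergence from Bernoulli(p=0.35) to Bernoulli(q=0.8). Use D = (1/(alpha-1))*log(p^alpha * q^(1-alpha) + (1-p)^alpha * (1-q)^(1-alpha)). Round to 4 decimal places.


Renyi divergence of order alpha between Bernoulli distributions:
D = (1/(alpha-1))*log(p^alpha * q^(1-alpha) + (1-p)^alpha * (1-q)^(1-alpha)).
alpha = 6, p = 0.35, q = 0.8.
p^alpha * q^(1-alpha) = 0.35^6 * 0.8^-5 = 0.00561.
(1-p)^alpha * (1-q)^(1-alpha) = 0.65^6 * 0.2^-5 = 235.684033.
sum = 0.00561 + 235.684033 = 235.689643.
D = (1/5)*log(235.689643) = 1.0925

1.0925


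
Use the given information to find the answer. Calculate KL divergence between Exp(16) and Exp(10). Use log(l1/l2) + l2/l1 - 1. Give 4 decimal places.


KL divergence for exponential family:
KL = log(l1/l2) + l2/l1 - 1.
log(16/10) = 0.470004.
10/16 = 0.625.
KL = 0.470004 + 0.625 - 1 = 0.0950

0.0950


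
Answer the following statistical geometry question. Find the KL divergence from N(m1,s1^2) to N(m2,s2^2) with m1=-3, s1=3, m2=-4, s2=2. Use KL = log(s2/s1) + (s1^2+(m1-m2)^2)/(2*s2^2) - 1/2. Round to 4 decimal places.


KL divergence between normal distributions:
KL = log(s2/s1) + (s1^2 + (m1-m2)^2)/(2*s2^2) - 1/2.
log(2/3) = -0.405465.
(3^2 + (-3--4)^2)/(2*2^2) = (9 + 1)/8 = 1.25.
KL = -0.405465 + 1.25 - 0.5 = 0.3445

0.3445


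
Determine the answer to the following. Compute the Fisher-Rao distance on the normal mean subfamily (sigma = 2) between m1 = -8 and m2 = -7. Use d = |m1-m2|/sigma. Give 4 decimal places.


On the fixed-variance normal subfamily, geodesic distance = |m1-m2|/sigma.
|-8 - -7| = 1.
sigma = 2.
d = 1/2 = 0.5000

0.5000


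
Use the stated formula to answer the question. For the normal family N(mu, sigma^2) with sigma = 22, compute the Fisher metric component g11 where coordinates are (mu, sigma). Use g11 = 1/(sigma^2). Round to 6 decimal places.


For the 2-parameter normal family, the Fisher metric has:
  g11 = 1/sigma^2, g22 = 2/sigma^2.
sigma = 22, sigma^2 = 484.
g11 = 0.002066

0.002066


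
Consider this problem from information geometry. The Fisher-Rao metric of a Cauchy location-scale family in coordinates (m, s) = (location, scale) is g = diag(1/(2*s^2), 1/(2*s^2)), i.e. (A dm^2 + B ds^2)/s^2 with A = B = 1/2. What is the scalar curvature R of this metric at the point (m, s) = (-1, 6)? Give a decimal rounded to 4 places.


The metric has the form g = (A dm^2 + B ds^2)/s^2 with A = 1/2, B = 1/2.
Substitute u = sqrt(A/B)*m: g = B*(du^2 + ds^2)/s^2, i.e. B times the
Poincare upper half-plane metric, which has constant Gaussian curvature -1.
Scaling a 2D metric by a constant c divides the Gaussian curvature by c,
so K = -1/B = -1/(1/2) = -2.0000 everywhere (the point (m, s) = (-1, 6) is irrelevant:
the curvature is constant).
Scalar curvature in dimension 2: R = 2K = -2/(1/2) = -4.0000.

-4.0000


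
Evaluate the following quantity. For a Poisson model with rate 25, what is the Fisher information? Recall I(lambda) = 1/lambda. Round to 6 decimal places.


Fisher information for Poisson: I(lambda) = 1/lambda.
lambda = 25.
I(lambda) = 1/25 = 0.040000

0.040000


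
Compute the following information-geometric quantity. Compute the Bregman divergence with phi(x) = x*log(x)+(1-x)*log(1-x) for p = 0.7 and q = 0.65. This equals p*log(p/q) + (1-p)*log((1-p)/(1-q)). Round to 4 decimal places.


Bregman divergence with negative entropy generator:
D = p*log(p/q) + (1-p)*log((1-p)/(1-q)).
p = 0.7, q = 0.65.
p*log(p/q) = 0.7*log(0.7/0.65) = 0.051876.
(1-p)*log((1-p)/(1-q)) = 0.3*log(0.3/0.35) = -0.046245.
D = 0.051876 + -0.046245 = 0.0056

0.0056


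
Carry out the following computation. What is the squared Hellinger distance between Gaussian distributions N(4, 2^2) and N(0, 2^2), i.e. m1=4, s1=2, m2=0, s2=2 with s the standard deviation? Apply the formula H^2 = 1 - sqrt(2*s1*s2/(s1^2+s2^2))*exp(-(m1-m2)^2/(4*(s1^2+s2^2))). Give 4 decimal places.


Squared Hellinger distance for Gaussians:
H^2 = 1 - sqrt(2*s1*s2/(s1^2+s2^2)) * exp(-(m1-m2)^2/(4*(s1^2+s2^2))).
s1^2 = 4, s2^2 = 4, s1^2+s2^2 = 8.
sqrt(2*2*2/(8)) = 1.0.
(m1-m2)^2 = (4)^2 = 16.
exp(-16/(4*8)) = exp(-0.5) = 0.606531.
H^2 = 1 - 1.0*0.606531 = 0.3935

0.3935


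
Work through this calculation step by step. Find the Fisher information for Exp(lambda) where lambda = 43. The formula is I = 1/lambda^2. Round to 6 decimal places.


Fisher information for exponential: I(lambda) = 1/lambda^2.
lambda = 43, lambda^2 = 1849.
I = 1/1849 = 0.000541

0.000541


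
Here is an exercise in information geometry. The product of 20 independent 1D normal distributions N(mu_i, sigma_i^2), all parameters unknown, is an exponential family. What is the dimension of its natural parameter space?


Exponential family dimension calculation:
Each univariate normal has two natural parameters (mu/sigma^2 and -1/(2 sigma^2)).
With 20 independent components, dim = 2 * 20 = 40.

40


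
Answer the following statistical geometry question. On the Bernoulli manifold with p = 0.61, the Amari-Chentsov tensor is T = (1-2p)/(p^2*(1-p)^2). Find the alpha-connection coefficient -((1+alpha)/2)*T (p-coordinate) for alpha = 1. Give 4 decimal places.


Skewness (Amari-Chentsov) tensor: T = (1-2p)/(p^2*(1-p)^2).
p = 0.61, 1-2p = -0.22, p^2 = 0.3721, (1-p)^2 = 0.1521.
T = -0.22/(0.3721 * 0.1521) = -3.887172.
In the p-coordinate, Gamma^(alpha) = Gamma^(0) - (alpha/2)*T with Gamma^(0) = (1/2)*g'(p) = -T/2,
so Gamma^(alpha) = -((1+alpha)/2)*T.
alpha = 1, -(1+alpha)/2 = -1.0.
Gamma = -1.0 * -3.887172 = 3.8872

3.8872


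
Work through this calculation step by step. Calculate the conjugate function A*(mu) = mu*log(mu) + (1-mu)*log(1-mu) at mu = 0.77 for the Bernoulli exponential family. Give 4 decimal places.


Legendre transform for Bernoulli:
A*(mu) = mu*log(mu) + (1-mu)*log(1-mu).
mu = 0.77, 1-mu = 0.23.
mu*log(mu) = 0.77*log(0.77) = -0.201251.
(1-mu)*log(1-mu) = 0.23*log(0.23) = -0.338025.
A* = -0.201251 + -0.338025 = -0.5393

-0.5393


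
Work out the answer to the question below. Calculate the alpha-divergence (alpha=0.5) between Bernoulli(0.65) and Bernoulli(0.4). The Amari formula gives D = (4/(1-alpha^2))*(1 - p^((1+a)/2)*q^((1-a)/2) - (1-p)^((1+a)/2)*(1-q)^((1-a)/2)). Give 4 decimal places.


Amari alpha-divergence:
D = (4/(1-alpha^2))*(1 - p^((1+a)/2)*q^((1-a)/2) - (1-p)^((1+a)/2)*(1-q)^((1-a)/2)).
alpha = 0.5, p = 0.65, q = 0.4.
e1 = (1+alpha)/2 = 0.75, e2 = (1-alpha)/2 = 0.25.
t1 = p^e1 * q^e2 = 0.65^0.75 * 0.4^0.25 = 0.575705.
t2 = (1-p)^e1 * (1-q)^e2 = 0.35^0.75 * 0.6^0.25 = 0.400487.
4/(1-alpha^2) = 5.333333.
D = 5.333333*(1 - 0.575705 - 0.400487) = 0.1270

0.1270


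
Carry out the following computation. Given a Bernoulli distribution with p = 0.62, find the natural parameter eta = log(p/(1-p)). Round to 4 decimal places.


Natural parameter for Bernoulli: eta = log(p/(1-p)).
p = 0.62, 1-p = 0.38.
p/(1-p) = 1.631579.
eta = log(1.631579) = 0.4895

0.4895


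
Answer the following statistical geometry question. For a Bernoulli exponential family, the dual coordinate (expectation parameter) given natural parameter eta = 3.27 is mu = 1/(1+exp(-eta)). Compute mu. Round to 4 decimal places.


Dual coordinate (expectation parameter) for Bernoulli:
mu = 1/(1+exp(-eta)).
eta = 3.27.
exp(-eta) = exp(-3.27) = 0.038006.
mu = 1/(1+0.038006) = 0.9634

0.9634


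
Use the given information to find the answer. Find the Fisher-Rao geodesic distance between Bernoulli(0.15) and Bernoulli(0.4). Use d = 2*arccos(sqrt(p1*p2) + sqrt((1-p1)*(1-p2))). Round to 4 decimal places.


Geodesic distance on Bernoulli manifold:
d(p1,p2) = 2*arccos(sqrt(p1*p2) + sqrt((1-p1)*(1-p2))).
sqrt(p1*p2) = sqrt(0.15*0.4) = 0.244949.
sqrt((1-p1)*(1-p2)) = sqrt(0.85*0.6) = 0.714143.
arg = 0.244949 + 0.714143 = 0.959092.
d = 2*arccos(0.959092) = 0.5740

0.5740


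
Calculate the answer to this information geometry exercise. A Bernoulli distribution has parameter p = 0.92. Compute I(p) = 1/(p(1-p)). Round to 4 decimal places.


For Bernoulli(p), Fisher information is I(p) = 1/(p*(1-p)).
p = 0.92, 1-p = 0.08.
p*(1-p) = 0.0736.
I(p) = 1/0.0736 = 13.5870

13.5870
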